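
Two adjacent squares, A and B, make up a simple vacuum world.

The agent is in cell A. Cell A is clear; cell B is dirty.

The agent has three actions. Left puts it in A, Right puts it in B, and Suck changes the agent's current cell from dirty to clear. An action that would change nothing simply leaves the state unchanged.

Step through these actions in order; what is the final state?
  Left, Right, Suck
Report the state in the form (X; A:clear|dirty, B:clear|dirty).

step 1/3 (Left): (A; A:clear, B:dirty)
step 2/3 (Right): (B; A:clear, B:dirty)
step 3/3 (Suck): (B; A:clear, B:clear)

(B; A:clear, B:clear)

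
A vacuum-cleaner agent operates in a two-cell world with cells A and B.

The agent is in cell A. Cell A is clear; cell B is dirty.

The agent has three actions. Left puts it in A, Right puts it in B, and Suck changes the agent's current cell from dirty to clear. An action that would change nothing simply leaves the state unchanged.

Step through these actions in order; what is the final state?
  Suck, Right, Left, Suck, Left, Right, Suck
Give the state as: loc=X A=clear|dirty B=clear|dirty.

loc=B A=clear B=clear

t=1 Suck ⇒ loc=A A=clear B=dirty
t=2 Right ⇒ loc=B A=clear B=dirty
t=3 Left ⇒ loc=A A=clear B=dirty
t=4 Suck ⇒ loc=A A=clear B=dirty
t=5 Left ⇒ loc=A A=clear B=dirty
t=6 Right ⇒ loc=B A=clear B=dirty
t=7 Suck ⇒ loc=B A=clear B=clear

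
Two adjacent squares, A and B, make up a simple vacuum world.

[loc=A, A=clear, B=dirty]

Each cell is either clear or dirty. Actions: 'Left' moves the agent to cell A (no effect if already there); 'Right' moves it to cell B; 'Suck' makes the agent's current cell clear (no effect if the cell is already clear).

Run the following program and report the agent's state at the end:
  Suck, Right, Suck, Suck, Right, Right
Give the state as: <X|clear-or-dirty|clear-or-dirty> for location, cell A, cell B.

<B|clear|clear>

1. Suck → <A|clear|dirty>
2. Right → <B|clear|dirty>
3. Suck → <B|clear|clear>
4. Suck → <B|clear|clear>
5. Right → <B|clear|clear>
6. Right → <B|clear|clear>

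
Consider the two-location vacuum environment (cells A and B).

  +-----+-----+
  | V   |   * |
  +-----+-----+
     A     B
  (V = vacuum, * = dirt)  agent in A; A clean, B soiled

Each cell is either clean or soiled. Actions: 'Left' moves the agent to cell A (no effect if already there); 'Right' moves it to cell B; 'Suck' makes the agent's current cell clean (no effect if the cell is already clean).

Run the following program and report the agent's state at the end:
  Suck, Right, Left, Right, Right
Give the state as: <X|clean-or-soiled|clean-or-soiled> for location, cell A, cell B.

<B|clean|soiled>

t=1 Suck ⇒ <A|clean|soiled>
t=2 Right ⇒ <B|clean|soiled>
t=3 Left ⇒ <A|clean|soiled>
t=4 Right ⇒ <B|clean|soiled>
t=5 Right ⇒ <B|clean|soiled>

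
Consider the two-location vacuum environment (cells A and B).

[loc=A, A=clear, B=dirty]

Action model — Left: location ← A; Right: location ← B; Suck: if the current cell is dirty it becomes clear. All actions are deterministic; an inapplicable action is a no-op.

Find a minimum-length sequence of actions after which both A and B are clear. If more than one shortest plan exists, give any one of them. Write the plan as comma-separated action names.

Right (#1): (B; A:clear, B:dirty)
Suck (#2): (B; A:clear, B:clear)
min 2: go B then Suck

Right, Suck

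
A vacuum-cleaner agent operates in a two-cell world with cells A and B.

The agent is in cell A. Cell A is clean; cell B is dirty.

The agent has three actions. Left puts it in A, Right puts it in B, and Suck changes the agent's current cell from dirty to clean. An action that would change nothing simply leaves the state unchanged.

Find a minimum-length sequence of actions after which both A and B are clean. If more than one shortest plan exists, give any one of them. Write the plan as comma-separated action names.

Right, Suck

1) do Right; now <B|clean|dirty>
2) do Suck; now <B|clean|clean>
min 2: go B then Suck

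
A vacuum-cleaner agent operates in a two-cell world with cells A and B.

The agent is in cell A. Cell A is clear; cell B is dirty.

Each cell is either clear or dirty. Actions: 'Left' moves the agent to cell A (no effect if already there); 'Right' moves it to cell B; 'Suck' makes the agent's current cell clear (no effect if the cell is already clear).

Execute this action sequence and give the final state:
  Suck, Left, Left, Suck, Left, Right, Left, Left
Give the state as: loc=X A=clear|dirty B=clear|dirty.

t=1 Suck ⇒ loc=A A=clear B=dirty
t=2 Left ⇒ loc=A A=clear B=dirty
t=3 Left ⇒ loc=A A=clear B=dirty
t=4 Suck ⇒ loc=A A=clear B=dirty
t=5 Left ⇒ loc=A A=clear B=dirty
t=6 Right ⇒ loc=B A=clear B=dirty
t=7 Left ⇒ loc=A A=clear B=dirty
t=8 Left ⇒ loc=A A=clear B=dirty

loc=A A=clear B=dirty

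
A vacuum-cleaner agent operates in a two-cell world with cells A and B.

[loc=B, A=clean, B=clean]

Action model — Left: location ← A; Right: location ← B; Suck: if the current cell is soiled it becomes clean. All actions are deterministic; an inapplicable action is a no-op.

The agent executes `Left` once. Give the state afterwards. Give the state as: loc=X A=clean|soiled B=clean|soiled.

loc=A A=clean B=clean

start: loc=B A=clean B=clean
1. Left → loc=A A=clean B=clean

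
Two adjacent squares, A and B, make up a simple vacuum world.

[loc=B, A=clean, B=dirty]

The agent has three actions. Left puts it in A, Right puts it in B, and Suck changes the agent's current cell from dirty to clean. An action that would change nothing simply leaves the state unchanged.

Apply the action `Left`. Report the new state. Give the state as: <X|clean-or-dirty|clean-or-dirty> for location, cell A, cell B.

start: <B|clean|dirty>
1) do Left; now <A|clean|dirty>

<A|clean|dirty>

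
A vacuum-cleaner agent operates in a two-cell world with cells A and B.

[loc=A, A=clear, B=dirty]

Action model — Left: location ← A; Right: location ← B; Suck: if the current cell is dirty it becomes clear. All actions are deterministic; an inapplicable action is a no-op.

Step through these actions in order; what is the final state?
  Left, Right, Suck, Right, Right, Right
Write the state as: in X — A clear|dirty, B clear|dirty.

1. Left → in A — A clear, B dirty
2. Right → in B — A clear, B dirty
3. Suck → in B — A clear, B clear
4. Right → in B — A clear, B clear
5. Right → in B — A clear, B clear
6. Right → in B — A clear, B clear

in B — A clear, B clear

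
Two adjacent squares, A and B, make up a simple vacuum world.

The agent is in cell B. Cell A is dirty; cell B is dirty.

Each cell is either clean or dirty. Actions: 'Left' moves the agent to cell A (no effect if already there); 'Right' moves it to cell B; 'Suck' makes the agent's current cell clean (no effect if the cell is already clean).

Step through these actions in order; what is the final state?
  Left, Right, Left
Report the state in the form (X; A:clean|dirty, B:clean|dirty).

Left (#1): (A; A:dirty, B:dirty)
Right (#2): (B; A:dirty, B:dirty)
Left (#3): (A; A:dirty, B:dirty)

(A; A:dirty, B:dirty)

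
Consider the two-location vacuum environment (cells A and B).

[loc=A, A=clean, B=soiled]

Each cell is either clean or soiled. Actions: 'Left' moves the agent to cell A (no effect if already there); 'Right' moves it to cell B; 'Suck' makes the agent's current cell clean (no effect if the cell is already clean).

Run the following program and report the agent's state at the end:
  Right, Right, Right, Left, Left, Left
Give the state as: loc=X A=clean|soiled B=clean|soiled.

loc=A A=clean B=soiled

1. Right → loc=B A=clean B=soiled
2. Right → loc=B A=clean B=soiled
3. Right → loc=B A=clean B=soiled
4. Left → loc=A A=clean B=soiled
5. Left → loc=A A=clean B=soiled
6. Left → loc=A A=clean B=soiled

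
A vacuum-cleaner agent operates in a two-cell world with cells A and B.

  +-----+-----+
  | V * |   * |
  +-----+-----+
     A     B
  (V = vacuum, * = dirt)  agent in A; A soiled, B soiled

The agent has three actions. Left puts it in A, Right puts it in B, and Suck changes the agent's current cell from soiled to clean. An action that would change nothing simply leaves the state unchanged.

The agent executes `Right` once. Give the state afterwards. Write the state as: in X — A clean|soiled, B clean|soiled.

in B — A soiled, B soiled

start: in A — A soiled, B soiled
t=1 Right ⇒ in B — A soiled, B soiled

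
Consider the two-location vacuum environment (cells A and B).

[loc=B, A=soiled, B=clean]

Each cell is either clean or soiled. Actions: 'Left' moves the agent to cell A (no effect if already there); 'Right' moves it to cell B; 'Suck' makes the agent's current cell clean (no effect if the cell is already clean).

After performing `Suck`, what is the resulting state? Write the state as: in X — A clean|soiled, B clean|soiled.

in B — A soiled, B clean

start: in B — A soiled, B clean
[1] after Suck: in B — A soiled, B clean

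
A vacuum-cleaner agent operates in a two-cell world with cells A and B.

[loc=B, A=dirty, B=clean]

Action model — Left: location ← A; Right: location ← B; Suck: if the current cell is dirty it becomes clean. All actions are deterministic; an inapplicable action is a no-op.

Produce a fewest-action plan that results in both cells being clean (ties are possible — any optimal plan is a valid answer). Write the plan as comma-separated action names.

1. Left → <A|dirty|clean>
2. Suck → <A|clean|clean>
min 2: go A then Suck

Left, Suck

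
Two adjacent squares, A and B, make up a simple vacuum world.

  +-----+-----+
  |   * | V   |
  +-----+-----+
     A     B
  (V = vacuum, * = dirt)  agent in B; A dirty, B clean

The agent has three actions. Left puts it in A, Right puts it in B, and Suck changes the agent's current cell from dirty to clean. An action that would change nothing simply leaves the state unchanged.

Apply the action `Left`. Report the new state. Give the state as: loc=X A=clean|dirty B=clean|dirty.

start: loc=B A=dirty B=clean
1) do Left; now loc=A A=dirty B=clean

loc=A A=dirty B=clean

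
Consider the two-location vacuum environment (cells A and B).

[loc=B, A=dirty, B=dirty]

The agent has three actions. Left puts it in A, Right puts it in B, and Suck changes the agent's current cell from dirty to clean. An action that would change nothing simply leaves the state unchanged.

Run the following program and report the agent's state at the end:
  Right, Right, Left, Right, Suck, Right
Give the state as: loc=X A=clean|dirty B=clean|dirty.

[1] after Right: loc=B A=dirty B=dirty
[2] after Right: loc=B A=dirty B=dirty
[3] after Left: loc=A A=dirty B=dirty
[4] after Right: loc=B A=dirty B=dirty
[5] after Suck: loc=B A=dirty B=clean
[6] after Right: loc=B A=dirty B=clean

loc=B A=dirty B=clean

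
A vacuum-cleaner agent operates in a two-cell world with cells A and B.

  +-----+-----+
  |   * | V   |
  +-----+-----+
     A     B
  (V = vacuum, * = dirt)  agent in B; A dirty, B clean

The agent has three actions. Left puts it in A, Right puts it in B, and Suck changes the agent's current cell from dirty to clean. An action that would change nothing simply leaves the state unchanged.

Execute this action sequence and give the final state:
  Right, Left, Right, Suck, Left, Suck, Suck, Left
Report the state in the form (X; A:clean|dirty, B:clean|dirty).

(A; A:clean, B:clean)

[1] after Right: (B; A:dirty, B:clean)
[2] after Left: (A; A:dirty, B:clean)
[3] after Right: (B; A:dirty, B:clean)
[4] after Suck: (B; A:dirty, B:clean)
[5] after Left: (A; A:dirty, B:clean)
[6] after Suck: (A; A:clean, B:clean)
[7] after Suck: (A; A:clean, B:clean)
[8] after Left: (A; A:clean, B:clean)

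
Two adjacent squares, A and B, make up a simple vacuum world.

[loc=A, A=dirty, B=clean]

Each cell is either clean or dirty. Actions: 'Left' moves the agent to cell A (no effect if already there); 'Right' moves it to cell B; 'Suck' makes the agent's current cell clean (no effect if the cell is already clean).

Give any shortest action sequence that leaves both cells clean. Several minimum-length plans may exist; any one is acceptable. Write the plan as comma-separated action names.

1) do Suck; now (A; A:clean, B:clean)
min 1: A is dirty, one Suck

Suck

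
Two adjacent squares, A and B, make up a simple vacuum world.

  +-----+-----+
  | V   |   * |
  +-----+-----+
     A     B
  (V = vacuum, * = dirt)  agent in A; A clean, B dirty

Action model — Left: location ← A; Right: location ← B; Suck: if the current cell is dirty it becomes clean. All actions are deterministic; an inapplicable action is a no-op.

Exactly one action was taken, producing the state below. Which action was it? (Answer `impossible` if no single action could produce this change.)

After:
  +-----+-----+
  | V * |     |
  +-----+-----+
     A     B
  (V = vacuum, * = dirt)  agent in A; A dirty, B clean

try  Left: in A — A clean, B dirty
try Right: in B — A clean, B dirty
try  Suck: in A — A clean, B dirty
no single action produces the after-state

impossible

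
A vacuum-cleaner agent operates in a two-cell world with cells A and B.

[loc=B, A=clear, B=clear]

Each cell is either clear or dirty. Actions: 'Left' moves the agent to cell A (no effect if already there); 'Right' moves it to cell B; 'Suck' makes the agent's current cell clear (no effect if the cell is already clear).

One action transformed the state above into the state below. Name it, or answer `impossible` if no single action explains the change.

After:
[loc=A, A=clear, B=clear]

try  Left: <A|clear|clear>  ← match
try Right: <B|clear|clear>
try  Suck: <B|clear|clear>

Left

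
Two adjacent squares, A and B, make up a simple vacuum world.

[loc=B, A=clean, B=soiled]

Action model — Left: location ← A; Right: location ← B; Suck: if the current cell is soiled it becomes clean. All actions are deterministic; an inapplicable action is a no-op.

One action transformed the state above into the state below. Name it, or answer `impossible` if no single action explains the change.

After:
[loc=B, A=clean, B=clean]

Suck

try  Left: loc=A A=clean B=soiled
try Right: loc=B A=clean B=soiled
try  Suck: loc=B A=clean B=clean  ← match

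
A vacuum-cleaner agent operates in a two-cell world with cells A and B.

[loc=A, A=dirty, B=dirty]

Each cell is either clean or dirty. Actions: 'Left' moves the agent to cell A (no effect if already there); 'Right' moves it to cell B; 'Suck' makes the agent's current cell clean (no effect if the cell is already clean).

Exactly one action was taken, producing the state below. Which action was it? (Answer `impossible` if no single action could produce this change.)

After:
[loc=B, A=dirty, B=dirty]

try  Left: <A|dirty|dirty>
try Right: <B|dirty|dirty>  ← match
try  Suck: <A|clean|dirty>

Right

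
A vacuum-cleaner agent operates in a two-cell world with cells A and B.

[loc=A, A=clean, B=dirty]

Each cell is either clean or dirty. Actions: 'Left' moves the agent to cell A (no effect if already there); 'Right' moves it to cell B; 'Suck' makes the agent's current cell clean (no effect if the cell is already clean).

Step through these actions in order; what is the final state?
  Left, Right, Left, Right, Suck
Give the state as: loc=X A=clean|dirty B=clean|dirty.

loc=B A=clean B=clean

1) do Left; now loc=A A=clean B=dirty
2) do Right; now loc=B A=clean B=dirty
3) do Left; now loc=A A=clean B=dirty
4) do Right; now loc=B A=clean B=dirty
5) do Suck; now loc=B A=clean B=clean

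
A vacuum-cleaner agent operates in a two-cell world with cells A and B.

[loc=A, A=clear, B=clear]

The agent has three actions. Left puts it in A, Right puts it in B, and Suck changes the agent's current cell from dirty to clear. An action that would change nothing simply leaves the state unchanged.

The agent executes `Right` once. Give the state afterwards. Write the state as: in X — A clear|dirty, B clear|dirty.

in B — A clear, B clear

start: in A — A clear, B clear
1. Right → in B — A clear, B clear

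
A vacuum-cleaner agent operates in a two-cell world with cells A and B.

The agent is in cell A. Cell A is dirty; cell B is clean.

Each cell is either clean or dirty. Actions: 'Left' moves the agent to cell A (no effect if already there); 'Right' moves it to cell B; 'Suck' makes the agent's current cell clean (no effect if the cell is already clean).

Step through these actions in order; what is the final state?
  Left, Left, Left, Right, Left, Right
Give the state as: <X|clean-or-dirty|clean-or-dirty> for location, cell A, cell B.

<B|dirty|clean>

[1] after Left: <A|dirty|clean>
[2] after Left: <A|dirty|clean>
[3] after Left: <A|dirty|clean>
[4] after Right: <B|dirty|clean>
[5] after Left: <A|dirty|clean>
[6] after Right: <B|dirty|clean>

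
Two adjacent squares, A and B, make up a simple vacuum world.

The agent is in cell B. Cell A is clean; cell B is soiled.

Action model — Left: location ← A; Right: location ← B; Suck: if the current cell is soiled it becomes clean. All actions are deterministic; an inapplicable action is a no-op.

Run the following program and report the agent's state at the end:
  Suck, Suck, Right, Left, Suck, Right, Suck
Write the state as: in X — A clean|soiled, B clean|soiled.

1) do Suck; now in B — A clean, B clean
2) do Suck; now in B — A clean, B clean
3) do Right; now in B — A clean, B clean
4) do Left; now in A — A clean, B clean
5) do Suck; now in A — A clean, B clean
6) do Right; now in B — A clean, B clean
7) do Suck; now in B — A clean, B clean

in B — A clean, B clean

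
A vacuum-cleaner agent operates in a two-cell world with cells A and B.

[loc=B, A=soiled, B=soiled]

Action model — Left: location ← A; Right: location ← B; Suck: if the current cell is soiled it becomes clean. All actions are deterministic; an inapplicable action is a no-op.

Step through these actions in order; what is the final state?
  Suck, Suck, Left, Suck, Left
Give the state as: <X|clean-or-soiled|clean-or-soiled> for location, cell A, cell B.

<A|clean|clean>

Suck (#1): <B|soiled|clean>
Suck (#2): <B|soiled|clean>
Left (#3): <A|soiled|clean>
Suck (#4): <A|clean|clean>
Left (#5): <A|clean|clean>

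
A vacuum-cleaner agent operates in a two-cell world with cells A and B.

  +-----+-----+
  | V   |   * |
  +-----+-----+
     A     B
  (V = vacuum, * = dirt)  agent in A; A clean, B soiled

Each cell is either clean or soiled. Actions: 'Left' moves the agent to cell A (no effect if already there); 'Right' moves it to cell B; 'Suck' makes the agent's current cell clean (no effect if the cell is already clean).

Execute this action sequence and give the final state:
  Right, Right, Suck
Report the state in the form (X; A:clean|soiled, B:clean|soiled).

t=1 Right ⇒ (B; A:clean, B:soiled)
t=2 Right ⇒ (B; A:clean, B:soiled)
t=3 Suck ⇒ (B; A:clean, B:clean)

(B; A:clean, B:clean)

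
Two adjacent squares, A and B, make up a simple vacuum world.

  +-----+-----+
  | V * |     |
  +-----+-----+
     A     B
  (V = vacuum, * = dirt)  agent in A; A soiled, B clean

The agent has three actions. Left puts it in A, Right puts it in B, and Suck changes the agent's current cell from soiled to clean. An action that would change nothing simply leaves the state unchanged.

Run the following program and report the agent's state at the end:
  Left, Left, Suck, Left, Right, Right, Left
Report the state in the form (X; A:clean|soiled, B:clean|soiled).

t=1 Left ⇒ (A; A:soiled, B:clean)
t=2 Left ⇒ (A; A:soiled, B:clean)
t=3 Suck ⇒ (A; A:clean, B:clean)
t=4 Left ⇒ (A; A:clean, B:clean)
t=5 Right ⇒ (B; A:clean, B:clean)
t=6 Right ⇒ (B; A:clean, B:clean)
t=7 Left ⇒ (A; A:clean, B:clean)

(A; A:clean, B:clean)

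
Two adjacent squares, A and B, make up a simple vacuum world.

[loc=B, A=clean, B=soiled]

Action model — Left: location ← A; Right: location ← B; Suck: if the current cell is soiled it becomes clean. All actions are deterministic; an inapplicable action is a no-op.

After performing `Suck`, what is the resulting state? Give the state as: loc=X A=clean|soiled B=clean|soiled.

loc=B A=clean B=clean

start: loc=B A=clean B=soiled
Suck (#1): loc=B A=clean B=clean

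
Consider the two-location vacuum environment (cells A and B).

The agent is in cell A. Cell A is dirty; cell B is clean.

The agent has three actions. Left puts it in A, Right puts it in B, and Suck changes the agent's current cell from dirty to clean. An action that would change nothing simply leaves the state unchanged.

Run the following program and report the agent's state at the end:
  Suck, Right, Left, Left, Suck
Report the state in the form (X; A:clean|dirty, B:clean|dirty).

t=1 Suck ⇒ (A; A:clean, B:clean)
t=2 Right ⇒ (B; A:clean, B:clean)
t=3 Left ⇒ (A; A:clean, B:clean)
t=4 Left ⇒ (A; A:clean, B:clean)
t=5 Suck ⇒ (A; A:clean, B:clean)

(A; A:clean, B:clean)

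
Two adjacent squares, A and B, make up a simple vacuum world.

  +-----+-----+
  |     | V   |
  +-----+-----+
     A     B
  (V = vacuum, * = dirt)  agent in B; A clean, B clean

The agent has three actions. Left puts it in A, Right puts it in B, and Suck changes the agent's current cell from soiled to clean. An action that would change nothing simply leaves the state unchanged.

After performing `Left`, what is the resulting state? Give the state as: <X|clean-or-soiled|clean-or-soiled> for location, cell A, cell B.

<A|clean|clean>

start: <B|clean|clean>
1) do Left; now <A|clean|clean>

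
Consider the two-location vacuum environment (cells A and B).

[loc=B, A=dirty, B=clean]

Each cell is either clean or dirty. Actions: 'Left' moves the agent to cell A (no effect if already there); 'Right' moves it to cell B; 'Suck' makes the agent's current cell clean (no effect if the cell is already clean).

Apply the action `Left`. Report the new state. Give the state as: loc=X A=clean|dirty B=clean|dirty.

loc=A A=dirty B=clean

start: loc=B A=dirty B=clean
t=1 Left ⇒ loc=A A=dirty B=clean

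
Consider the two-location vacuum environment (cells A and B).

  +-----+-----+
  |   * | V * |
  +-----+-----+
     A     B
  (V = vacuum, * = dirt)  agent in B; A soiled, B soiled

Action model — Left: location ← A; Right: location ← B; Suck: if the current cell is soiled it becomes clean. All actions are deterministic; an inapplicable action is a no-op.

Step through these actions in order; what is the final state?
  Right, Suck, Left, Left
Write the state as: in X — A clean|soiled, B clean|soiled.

in A — A soiled, B clean

1. Right → in B — A soiled, B soiled
2. Suck → in B — A soiled, B clean
3. Left → in A — A soiled, B clean
4. Left → in A — A soiled, B clean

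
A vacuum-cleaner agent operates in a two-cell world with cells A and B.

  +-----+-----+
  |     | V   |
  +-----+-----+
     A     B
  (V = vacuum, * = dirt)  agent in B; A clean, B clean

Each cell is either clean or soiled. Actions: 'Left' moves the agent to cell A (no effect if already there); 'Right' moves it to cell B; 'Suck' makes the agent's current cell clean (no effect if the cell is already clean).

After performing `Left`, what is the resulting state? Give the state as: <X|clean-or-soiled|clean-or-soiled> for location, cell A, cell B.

start: <B|clean|clean>
1. Left → <A|clean|clean>

<A|clean|clean>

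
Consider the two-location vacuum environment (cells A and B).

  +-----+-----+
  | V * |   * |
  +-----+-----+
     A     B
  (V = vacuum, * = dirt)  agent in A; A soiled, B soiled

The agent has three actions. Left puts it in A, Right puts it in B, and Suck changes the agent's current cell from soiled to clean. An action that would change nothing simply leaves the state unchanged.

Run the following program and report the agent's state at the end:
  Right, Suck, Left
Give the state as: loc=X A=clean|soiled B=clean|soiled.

loc=A A=soiled B=clean

step 1/3 (Right): loc=B A=soiled B=soiled
step 2/3 (Suck): loc=B A=soiled B=clean
step 3/3 (Left): loc=A A=soiled B=clean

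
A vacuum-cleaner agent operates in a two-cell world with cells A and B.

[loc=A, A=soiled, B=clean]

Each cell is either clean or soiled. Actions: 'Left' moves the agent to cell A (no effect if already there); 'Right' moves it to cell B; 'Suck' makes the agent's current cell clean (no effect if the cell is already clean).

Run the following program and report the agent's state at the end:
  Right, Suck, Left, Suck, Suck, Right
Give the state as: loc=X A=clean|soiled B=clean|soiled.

t=1 Right ⇒ loc=B A=soiled B=clean
t=2 Suck ⇒ loc=B A=soiled B=clean
t=3 Left ⇒ loc=A A=soiled B=clean
t=4 Suck ⇒ loc=A A=clean B=clean
t=5 Suck ⇒ loc=A A=clean B=clean
t=6 Right ⇒ loc=B A=clean B=clean

loc=B A=clean B=clean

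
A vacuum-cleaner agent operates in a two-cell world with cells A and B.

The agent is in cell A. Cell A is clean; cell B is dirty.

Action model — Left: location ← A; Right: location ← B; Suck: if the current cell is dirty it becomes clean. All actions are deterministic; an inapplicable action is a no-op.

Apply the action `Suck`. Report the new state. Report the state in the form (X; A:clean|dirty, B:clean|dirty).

(A; A:clean, B:dirty)

start: (A; A:clean, B:dirty)
[1] after Suck: (A; A:clean, B:dirty)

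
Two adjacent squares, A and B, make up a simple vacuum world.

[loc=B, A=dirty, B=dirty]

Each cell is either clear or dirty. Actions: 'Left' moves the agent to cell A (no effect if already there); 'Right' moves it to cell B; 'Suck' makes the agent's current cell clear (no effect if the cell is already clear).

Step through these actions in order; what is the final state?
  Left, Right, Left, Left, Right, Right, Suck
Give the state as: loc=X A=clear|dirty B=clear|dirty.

Left (#1): loc=A A=dirty B=dirty
Right (#2): loc=B A=dirty B=dirty
Left (#3): loc=A A=dirty B=dirty
Left (#4): loc=A A=dirty B=dirty
Right (#5): loc=B A=dirty B=dirty
Right (#6): loc=B A=dirty B=dirty
Suck (#7): loc=B A=dirty B=clear

loc=B A=dirty B=clear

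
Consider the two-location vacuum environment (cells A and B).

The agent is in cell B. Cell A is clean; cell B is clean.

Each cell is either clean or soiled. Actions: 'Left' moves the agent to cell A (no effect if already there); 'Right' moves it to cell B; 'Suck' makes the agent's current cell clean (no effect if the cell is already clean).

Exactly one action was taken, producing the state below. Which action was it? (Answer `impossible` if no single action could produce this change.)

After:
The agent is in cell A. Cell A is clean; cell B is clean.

Left

try  Left: loc=A A=clean B=clean  ← match
try Right: loc=B A=clean B=clean
try  Suck: loc=B A=clean B=clean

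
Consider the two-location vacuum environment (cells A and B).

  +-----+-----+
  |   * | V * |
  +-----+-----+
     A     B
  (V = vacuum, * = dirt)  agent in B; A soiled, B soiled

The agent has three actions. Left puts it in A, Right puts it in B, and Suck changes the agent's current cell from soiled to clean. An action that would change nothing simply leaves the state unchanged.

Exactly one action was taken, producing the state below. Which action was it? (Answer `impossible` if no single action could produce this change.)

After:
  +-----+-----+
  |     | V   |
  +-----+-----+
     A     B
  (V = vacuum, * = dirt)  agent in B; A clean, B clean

try  Left: (A; A:soiled, B:soiled)
try Right: (B; A:soiled, B:soiled)
try  Suck: (B; A:soiled, B:clean)
no single action produces the after-state

impossible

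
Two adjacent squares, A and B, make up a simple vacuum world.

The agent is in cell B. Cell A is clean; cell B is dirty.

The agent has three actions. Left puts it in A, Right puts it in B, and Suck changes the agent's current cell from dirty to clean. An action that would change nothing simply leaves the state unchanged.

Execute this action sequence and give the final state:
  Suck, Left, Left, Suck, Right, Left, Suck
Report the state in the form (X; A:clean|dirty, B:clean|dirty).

(A; A:clean, B:clean)

t=1 Suck ⇒ (B; A:clean, B:clean)
t=2 Left ⇒ (A; A:clean, B:clean)
t=3 Left ⇒ (A; A:clean, B:clean)
t=4 Suck ⇒ (A; A:clean, B:clean)
t=5 Right ⇒ (B; A:clean, B:clean)
t=6 Left ⇒ (A; A:clean, B:clean)
t=7 Suck ⇒ (A; A:clean, B:clean)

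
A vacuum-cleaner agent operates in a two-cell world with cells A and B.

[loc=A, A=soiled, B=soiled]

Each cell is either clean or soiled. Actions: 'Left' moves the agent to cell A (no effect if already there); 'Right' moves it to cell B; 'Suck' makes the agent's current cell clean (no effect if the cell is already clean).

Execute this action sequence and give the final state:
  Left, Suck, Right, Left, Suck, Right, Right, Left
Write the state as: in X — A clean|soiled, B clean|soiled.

in A — A clean, B soiled

step 1/8 (Left): in A — A soiled, B soiled
step 2/8 (Suck): in A — A clean, B soiled
step 3/8 (Right): in B — A clean, B soiled
step 4/8 (Left): in A — A clean, B soiled
step 5/8 (Suck): in A — A clean, B soiled
step 6/8 (Right): in B — A clean, B soiled
step 7/8 (Right): in B — A clean, B soiled
step 8/8 (Left): in A — A clean, B soiled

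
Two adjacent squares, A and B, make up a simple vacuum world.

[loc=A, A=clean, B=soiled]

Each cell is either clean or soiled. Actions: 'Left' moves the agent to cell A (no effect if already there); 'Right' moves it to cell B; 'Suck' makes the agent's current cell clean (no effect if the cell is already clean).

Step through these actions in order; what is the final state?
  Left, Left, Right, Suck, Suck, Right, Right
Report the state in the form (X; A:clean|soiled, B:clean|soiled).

(B; A:clean, B:clean)

step 1/7 (Left): (A; A:clean, B:soiled)
step 2/7 (Left): (A; A:clean, B:soiled)
step 3/7 (Right): (B; A:clean, B:soiled)
step 4/7 (Suck): (B; A:clean, B:clean)
step 5/7 (Suck): (B; A:clean, B:clean)
step 6/7 (Right): (B; A:clean, B:clean)
step 7/7 (Right): (B; A:clean, B:clean)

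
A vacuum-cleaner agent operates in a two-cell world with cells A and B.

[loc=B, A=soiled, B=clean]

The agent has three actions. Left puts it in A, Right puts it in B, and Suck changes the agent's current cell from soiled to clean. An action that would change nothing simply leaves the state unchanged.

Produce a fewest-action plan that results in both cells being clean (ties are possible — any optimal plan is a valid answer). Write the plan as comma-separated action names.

1. Left → in A — A soiled, B clean
2. Suck → in A — A clean, B clean
min 2: go A then Suck

Left, Suck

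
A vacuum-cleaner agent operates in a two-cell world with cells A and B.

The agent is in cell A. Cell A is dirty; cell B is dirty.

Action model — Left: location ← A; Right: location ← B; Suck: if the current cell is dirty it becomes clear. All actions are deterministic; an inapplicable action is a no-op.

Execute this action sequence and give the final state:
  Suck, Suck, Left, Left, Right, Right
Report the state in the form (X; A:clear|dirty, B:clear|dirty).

(B; A:clear, B:dirty)

step 1/6 (Suck): (A; A:clear, B:dirty)
step 2/6 (Suck): (A; A:clear, B:dirty)
step 3/6 (Left): (A; A:clear, B:dirty)
step 4/6 (Left): (A; A:clear, B:dirty)
step 5/6 (Right): (B; A:clear, B:dirty)
step 6/6 (Right): (B; A:clear, B:dirty)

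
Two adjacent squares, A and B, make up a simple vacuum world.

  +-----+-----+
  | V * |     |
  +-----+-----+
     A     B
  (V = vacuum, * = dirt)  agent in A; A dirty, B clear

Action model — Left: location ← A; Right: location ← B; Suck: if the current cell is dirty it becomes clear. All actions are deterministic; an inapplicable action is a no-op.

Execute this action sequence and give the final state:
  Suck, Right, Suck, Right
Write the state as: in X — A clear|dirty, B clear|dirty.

Suck (#1): in A — A clear, B clear
Right (#2): in B — A clear, B clear
Suck (#3): in B — A clear, B clear
Right (#4): in B — A clear, B clear

in B — A clear, B clear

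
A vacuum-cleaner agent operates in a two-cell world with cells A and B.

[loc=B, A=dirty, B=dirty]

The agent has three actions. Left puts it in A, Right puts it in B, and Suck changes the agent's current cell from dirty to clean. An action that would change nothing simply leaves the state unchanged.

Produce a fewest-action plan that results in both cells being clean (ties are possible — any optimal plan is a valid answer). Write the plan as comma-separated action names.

t=1 Suck ⇒ <B|dirty|clean>
t=2 Left ⇒ <A|dirty|clean>
t=3 Suck ⇒ <A|clean|clean>
min 3: Suck B + move + Suck A

Suck, Left, Suck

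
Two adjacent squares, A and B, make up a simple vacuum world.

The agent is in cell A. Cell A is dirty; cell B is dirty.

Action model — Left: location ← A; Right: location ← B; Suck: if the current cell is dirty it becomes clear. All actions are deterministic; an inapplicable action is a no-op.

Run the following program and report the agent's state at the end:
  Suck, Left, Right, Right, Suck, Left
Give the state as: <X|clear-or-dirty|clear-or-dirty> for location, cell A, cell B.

<A|clear|clear>

1. Suck → <A|clear|dirty>
2. Left → <A|clear|dirty>
3. Right → <B|clear|dirty>
4. Right → <B|clear|dirty>
5. Suck → <B|clear|clear>
6. Left → <A|clear|clear>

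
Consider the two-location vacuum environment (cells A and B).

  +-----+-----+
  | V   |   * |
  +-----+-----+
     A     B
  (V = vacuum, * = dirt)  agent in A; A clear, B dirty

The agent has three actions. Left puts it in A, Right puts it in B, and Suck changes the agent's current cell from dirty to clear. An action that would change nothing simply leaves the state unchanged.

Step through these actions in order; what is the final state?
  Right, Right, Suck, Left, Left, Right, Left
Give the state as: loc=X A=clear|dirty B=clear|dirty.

t=1 Right ⇒ loc=B A=clear B=dirty
t=2 Right ⇒ loc=B A=clear B=dirty
t=3 Suck ⇒ loc=B A=clear B=clear
t=4 Left ⇒ loc=A A=clear B=clear
t=5 Left ⇒ loc=A A=clear B=clear
t=6 Right ⇒ loc=B A=clear B=clear
t=7 Left ⇒ loc=A A=clear B=clear

loc=A A=clear B=clear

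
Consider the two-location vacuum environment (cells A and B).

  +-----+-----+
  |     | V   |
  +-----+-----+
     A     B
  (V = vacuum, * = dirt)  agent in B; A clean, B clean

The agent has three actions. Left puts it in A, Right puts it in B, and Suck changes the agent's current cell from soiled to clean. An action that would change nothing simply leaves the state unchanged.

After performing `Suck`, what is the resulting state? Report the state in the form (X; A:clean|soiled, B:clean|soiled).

start: (B; A:clean, B:clean)
step 1/1 (Suck): (B; A:clean, B:clean)

(B; A:clean, B:clean)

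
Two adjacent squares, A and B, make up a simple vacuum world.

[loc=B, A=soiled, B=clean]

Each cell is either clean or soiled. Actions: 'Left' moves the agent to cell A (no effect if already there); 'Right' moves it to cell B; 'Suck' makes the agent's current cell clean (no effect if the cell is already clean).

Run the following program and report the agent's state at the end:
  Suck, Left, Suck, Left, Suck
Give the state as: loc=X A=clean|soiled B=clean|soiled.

loc=A A=clean B=clean

Suck (#1): loc=B A=soiled B=clean
Left (#2): loc=A A=soiled B=clean
Suck (#3): loc=A A=clean B=clean
Left (#4): loc=A A=clean B=clean
Suck (#5): loc=A A=clean B=clean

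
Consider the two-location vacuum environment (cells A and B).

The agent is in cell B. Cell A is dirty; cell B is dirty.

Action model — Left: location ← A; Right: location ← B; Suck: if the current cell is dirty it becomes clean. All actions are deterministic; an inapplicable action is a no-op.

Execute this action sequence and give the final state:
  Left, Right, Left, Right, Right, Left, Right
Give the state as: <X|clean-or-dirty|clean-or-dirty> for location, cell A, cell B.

<B|dirty|dirty>

[1] after Left: <A|dirty|dirty>
[2] after Right: <B|dirty|dirty>
[3] after Left: <A|dirty|dirty>
[4] after Right: <B|dirty|dirty>
[5] after Right: <B|dirty|dirty>
[6] after Left: <A|dirty|dirty>
[7] after Right: <B|dirty|dirty>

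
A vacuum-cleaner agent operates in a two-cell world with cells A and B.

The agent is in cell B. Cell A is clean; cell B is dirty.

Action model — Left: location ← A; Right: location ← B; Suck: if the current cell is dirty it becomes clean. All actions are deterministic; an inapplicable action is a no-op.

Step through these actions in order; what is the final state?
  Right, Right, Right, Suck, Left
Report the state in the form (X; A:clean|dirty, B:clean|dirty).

(A; A:clean, B:clean)

1. Right → (B; A:clean, B:dirty)
2. Right → (B; A:clean, B:dirty)
3. Right → (B; A:clean, B:dirty)
4. Suck → (B; A:clean, B:clean)
5. Left → (A; A:clean, B:clean)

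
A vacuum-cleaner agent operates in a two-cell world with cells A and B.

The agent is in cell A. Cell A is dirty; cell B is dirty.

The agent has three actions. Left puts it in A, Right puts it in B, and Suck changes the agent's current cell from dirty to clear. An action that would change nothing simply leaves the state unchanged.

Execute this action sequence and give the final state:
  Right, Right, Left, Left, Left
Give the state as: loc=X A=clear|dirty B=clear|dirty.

t=1 Right ⇒ loc=B A=dirty B=dirty
t=2 Right ⇒ loc=B A=dirty B=dirty
t=3 Left ⇒ loc=A A=dirty B=dirty
t=4 Left ⇒ loc=A A=dirty B=dirty
t=5 Left ⇒ loc=A A=dirty B=dirty

loc=A A=dirty B=dirty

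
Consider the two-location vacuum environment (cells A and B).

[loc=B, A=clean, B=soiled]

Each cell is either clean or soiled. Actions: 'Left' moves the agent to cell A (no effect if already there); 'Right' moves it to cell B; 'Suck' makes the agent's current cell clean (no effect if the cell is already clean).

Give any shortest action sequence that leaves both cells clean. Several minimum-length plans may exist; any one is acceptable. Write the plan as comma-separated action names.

Suck (#1): in B — A clean, B clean
min 1: B is soiled, one Suck

Suck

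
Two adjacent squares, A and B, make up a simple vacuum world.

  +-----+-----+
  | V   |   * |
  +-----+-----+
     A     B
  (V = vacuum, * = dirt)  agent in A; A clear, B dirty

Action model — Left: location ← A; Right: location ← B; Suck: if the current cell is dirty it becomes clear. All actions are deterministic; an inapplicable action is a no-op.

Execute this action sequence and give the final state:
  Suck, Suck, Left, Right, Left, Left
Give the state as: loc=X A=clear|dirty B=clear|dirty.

Suck (#1): loc=A A=clear B=dirty
Suck (#2): loc=A A=clear B=dirty
Left (#3): loc=A A=clear B=dirty
Right (#4): loc=B A=clear B=dirty
Left (#5): loc=A A=clear B=dirty
Left (#6): loc=A A=clear B=dirty

loc=A A=clear B=dirty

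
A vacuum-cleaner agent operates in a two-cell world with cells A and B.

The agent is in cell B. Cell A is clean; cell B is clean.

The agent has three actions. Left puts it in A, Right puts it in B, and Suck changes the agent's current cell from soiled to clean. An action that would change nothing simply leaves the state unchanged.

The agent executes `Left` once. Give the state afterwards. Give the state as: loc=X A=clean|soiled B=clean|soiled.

loc=A A=clean B=clean

start: loc=B A=clean B=clean
step 1/1 (Left): loc=A A=clean B=clean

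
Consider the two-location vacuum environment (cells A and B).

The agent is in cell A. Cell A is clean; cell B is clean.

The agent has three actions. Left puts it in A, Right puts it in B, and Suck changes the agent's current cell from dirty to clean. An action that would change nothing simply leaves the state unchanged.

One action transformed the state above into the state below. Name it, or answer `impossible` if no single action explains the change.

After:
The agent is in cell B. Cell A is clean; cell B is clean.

Right

try  Left: loc=A A=clean B=clean
try Right: loc=B A=clean B=clean  ← match
try  Suck: loc=A A=clean B=clean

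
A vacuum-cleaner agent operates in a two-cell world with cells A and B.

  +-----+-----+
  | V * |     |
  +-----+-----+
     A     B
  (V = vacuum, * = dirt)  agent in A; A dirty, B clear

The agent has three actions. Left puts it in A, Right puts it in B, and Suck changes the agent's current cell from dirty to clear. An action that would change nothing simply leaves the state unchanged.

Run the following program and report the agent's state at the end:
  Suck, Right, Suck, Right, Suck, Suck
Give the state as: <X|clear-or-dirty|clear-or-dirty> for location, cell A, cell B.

1. Suck → <A|clear|clear>
2. Right → <B|clear|clear>
3. Suck → <B|clear|clear>
4. Right → <B|clear|clear>
5. Suck → <B|clear|clear>
6. Suck → <B|clear|clear>

<B|clear|clear>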